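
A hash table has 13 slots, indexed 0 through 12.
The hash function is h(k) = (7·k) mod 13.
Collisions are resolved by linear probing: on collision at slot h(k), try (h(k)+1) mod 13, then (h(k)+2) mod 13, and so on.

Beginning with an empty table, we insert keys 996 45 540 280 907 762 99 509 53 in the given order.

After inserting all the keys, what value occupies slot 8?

996: h=4 -> slot 4
45: h=3 -> slot 3
540: h=10 -> slot 10
280: h=10, probe 10,11 -> slot 11
907: h=5 -> slot 5
762: h=4, probe 4,5,6 -> slot 6
99: h=4, probe 4,5,6,7 -> slot 7
509: h=1 -> slot 1
53: h=7, probe 7,8 -> slot 8
Table: [_, 509, _, 45, 996, 907, 762, 99, 53, _, 540, 280, _]

53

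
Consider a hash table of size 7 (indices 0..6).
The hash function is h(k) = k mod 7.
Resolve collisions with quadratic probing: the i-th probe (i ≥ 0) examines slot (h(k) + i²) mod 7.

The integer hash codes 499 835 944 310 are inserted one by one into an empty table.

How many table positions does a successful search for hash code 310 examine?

4

499: h=2 -> slot 2
835: h=2, probe 2,3 -> slot 3
944: h=6 -> slot 6
310: h=2, probe 2,3,6,4 -> slot 4
Table: [∅, ∅, 499, 835, 310, ∅, 944]
Lookup 310: h=2, probe 2,3,6,4 → found at 4.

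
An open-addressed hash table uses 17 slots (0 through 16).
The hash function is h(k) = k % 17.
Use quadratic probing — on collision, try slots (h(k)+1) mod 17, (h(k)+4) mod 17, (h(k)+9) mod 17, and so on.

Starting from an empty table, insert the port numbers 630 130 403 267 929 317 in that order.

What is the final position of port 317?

Insert 630: h=1, slot 1 empty → index 1.
Insert 130: h=11, slot 11 empty → index 11.
Insert 403: h=12, slot 12 empty → index 12.
Insert 267: h=12, slot 12 occupied → index 13.
Insert 929: h=11, slots 11,12 occupied → index 15.
Insert 317: h=11, slots 11,12,15 occupied → index 3.
Table: [_, 630, _, 317, _, _, _, _, _, _, _, 130, 403, 267, _, 929, _]

3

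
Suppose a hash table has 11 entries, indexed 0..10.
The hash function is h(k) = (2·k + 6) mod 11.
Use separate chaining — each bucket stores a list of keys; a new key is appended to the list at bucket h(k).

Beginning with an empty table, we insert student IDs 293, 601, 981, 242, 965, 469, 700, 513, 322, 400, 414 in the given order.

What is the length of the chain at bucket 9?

293 -> bucket 9
601 -> bucket 9 (collision)
981 -> bucket 10
242 -> bucket 6
965 -> bucket 0
469 -> bucket 9 (collision)
700 -> bucket 9 (collision)
513 -> bucket 9 (collision)
322 -> bucket 1
400 -> bucket 3
414 -> bucket 9 (collision)
Final buckets:
0: 965
1: 322
2: —
3: 400
4: —
5: —
6: 242
7: —
8: —
9: 293 -> 601 -> 469 -> 700 -> 513 -> 414
10: 981

6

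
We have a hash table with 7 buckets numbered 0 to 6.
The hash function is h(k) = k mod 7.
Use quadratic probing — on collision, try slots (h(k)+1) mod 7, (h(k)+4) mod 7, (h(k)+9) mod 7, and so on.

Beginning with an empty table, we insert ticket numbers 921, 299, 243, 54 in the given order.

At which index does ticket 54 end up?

921 hashes to 4; slot 4 is free → place at 4.
299 hashes to 5; slot 5 is free → place at 5.
243 hashes to 5; 5 taken → place at 6.
54 hashes to 5; 5,6 taken → place at 2.
Table: [_, _, 54, _, 921, 299, 243]

2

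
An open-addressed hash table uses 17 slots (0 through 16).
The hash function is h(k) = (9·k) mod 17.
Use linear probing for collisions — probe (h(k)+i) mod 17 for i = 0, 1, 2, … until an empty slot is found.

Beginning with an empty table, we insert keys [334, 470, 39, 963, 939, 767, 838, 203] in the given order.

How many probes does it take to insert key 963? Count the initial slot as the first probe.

Insert 334: h=14, slot 14 empty -> index 14.
Insert 470: h=14, slot 14 occupied -> index 15.
Insert 39: h=11, slot 11 empty -> index 11.
Insert 963: h=14, slots 14,15 occupied -> index 16.
Insert 939: h=2, slot 2 empty -> index 2.
Insert 767: h=1, slot 1 empty -> index 1.
Insert 838: h=11, slot 11 occupied -> index 12.
Insert 203: h=8, slot 8 empty -> index 8.
Table: [_, 767, 939, _, _, _, _, _, 203, _, _, 39, 838, _, 334, 470, 963]

3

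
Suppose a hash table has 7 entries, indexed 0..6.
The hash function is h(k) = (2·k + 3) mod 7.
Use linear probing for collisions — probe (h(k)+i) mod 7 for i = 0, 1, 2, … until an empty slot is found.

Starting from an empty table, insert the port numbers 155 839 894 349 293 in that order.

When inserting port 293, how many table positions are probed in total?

Insert 155: h=5, slot 5 empty => index 5.
Insert 839: h=1, slot 1 empty => index 1.
Insert 894: h=6, slot 6 empty => index 6.
Insert 349: h=1, slot 1 occupied => index 2.
Insert 293: h=1, slots 1,2 occupied => index 3.
Table: [-, 839, 349, 293, -, 155, 894]

3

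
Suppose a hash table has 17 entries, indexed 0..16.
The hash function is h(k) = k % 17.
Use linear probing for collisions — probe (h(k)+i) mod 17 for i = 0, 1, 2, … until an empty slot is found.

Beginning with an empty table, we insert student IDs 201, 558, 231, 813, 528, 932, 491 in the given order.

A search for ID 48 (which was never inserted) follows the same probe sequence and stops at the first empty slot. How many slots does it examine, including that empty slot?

201 hashes to 14; slot 14 is free → place at 14.
558 hashes to 14; 14 taken → place at 15.
231 hashes to 10; slot 10 is free → place at 10.
813 hashes to 14; 14,15 taken → place at 16.
528 hashes to 1; slot 1 is free → place at 1.
932 hashes to 14; 14,15,16 taken → place at 0.
491 hashes to 15; 15,16,0,1 taken → place at 2.
Table: [932, 528, 491, -, -, -, -, -, -, -, 231, -, -, -, 201, 558, 813]
Lookup 48: h=14, probe 14,15,16,0,1,2,3 → slot 3 empty, not found.

7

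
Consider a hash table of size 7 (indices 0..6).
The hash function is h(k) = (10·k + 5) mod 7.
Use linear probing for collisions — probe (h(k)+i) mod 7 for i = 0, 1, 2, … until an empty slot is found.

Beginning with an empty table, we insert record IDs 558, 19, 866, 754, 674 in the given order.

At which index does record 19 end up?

0

558 hashes to 6; slot 6 is free → place at 6.
19 hashes to 6; 6 taken → place at 0.
866 hashes to 6; 6,0 taken → place at 1.
754 hashes to 6; 6,0,1 taken → place at 2.
674 hashes to 4; slot 4 is free → place at 4.
Table: [19, 866, 754, ∅, 674, ∅, 558]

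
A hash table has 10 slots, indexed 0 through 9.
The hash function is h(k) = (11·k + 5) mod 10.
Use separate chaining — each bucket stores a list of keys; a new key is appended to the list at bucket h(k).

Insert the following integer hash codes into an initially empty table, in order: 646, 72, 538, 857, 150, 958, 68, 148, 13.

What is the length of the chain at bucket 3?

646 -> bucket 1
72 -> bucket 7
538 -> bucket 3
857 -> bucket 2
150 -> bucket 5
958 -> bucket 3 (collision)
68 -> bucket 3 (collision)
148 -> bucket 3 (collision)
13 -> bucket 8
Final buckets:
0: _
1: 646
2: 857
3: 538 -> 958 -> 68 -> 148
4: _
5: 150
6: _
7: 72
8: 13
9: _

4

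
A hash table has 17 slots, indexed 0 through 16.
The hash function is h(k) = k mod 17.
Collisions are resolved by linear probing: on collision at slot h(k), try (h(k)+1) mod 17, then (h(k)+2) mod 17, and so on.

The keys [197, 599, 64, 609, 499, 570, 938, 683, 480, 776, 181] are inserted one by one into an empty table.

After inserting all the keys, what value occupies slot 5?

683

Insert 197: h=10, slot 10 empty -> index 10.
Insert 599: h=4, slot 4 empty -> index 4.
Insert 64: h=13, slot 13 empty -> index 13.
Insert 609: h=14, slot 14 empty -> index 14.
Insert 499: h=6, slot 6 empty -> index 6.
Insert 570: h=9, slot 9 empty -> index 9.
Insert 938: h=3, slot 3 empty -> index 3.
Insert 683: h=3, slots 3,4 occupied -> index 5.
Insert 480: h=4, slots 4,5,6 occupied -> index 7.
Insert 776: h=11, slot 11 empty -> index 11.
Insert 181: h=11, slot 11 occupied -> index 12.
Table: [-, -, -, 938, 599, 683, 499, 480, -, 570, 197, 776, 181, 64, 609, -, -]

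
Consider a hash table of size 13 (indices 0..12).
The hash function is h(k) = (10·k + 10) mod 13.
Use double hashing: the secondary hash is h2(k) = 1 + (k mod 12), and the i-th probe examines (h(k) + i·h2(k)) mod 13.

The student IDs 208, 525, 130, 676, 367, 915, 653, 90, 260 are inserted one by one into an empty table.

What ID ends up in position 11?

208 hashes to 10; slot 10 is free => place at 10.
525 hashes to 8; slot 8 is free => place at 8.
130 hashes to 10, h2=11; 10,8 taken => place at 6.
676 hashes to 10, h2=5; 10 taken => place at 2.
367 hashes to 1; slot 1 is free => place at 1.
915 hashes to 8, h2=4; 8 taken => place at 12.
653 hashes to 1, h2=6; 1 taken => place at 7.
90 hashes to 0; slot 0 is free => place at 0.
260 hashes to 10, h2=9; 10,6,2 taken => place at 11.
Table: [90, 367, 676, -, -, -, 130, 653, 525, -, 208, 260, 915]

260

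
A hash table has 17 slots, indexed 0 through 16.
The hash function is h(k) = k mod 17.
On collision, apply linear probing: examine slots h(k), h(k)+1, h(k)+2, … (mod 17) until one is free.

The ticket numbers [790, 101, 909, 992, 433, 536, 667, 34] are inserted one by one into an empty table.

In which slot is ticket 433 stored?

790 hashes to 8; slot 8 is free → place at 8.
101 hashes to 16; slot 16 is free → place at 16.
909 hashes to 8; 8 taken → place at 9.
992 hashes to 6; slot 6 is free → place at 6.
433 hashes to 8; 8,9 taken → place at 10.
536 hashes to 9; 9,10 taken → place at 11.
667 hashes to 4; slot 4 is free → place at 4.
34 hashes to 0; slot 0 is free → place at 0.
Table: [34, ., ., ., 667, ., 992, ., 790, 909, 433, 536, ., ., ., ., 101]

10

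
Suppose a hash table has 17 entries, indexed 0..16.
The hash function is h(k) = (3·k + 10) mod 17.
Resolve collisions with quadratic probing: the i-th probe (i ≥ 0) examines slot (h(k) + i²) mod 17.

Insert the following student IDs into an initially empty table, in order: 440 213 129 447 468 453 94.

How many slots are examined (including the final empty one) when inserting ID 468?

3

440: h=4 → slot 4
213: h=3 → slot 3
129: h=6 → slot 6
447: h=8 → slot 8
468: h=3, probe 3,4,7 → slot 7
453: h=9 → slot 9
94: h=3, probe 3,4,7,12 → slot 12
Table: [_, _, _, 213, 440, _, 129, 468, 447, 453, _, _, 94, _, _, _, _]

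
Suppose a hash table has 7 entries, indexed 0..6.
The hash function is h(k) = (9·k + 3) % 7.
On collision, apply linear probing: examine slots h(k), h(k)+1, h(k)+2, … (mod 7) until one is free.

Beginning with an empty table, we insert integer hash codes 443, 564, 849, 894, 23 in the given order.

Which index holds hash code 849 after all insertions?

1

443 hashes to 0; slot 0 is free => place at 0.
564 hashes to 4; slot 4 is free => place at 4.
849 hashes to 0; 0 taken => place at 1.
894 hashes to 6; slot 6 is free => place at 6.
23 hashes to 0; 0,1 taken => place at 2.
Table: [443, 849, 23, ∅, 564, ∅, 894]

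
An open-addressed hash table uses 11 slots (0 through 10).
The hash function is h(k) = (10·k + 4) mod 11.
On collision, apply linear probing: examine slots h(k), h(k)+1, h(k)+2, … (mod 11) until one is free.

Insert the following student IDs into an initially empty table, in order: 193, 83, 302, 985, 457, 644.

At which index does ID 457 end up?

2

193 hashes to 9; slot 9 is free → place at 9.
83 hashes to 9; 9 taken → place at 10.
302 hashes to 10; 10 taken → place at 0.
985 hashes to 9; 9,10,0 taken → place at 1.
457 hashes to 9; 9,10,0,1 taken → place at 2.
644 hashes to 9; 9,10,0,1,2 taken → place at 3.
Table: [302, 985, 457, 644, ., ., ., ., ., 193, 83]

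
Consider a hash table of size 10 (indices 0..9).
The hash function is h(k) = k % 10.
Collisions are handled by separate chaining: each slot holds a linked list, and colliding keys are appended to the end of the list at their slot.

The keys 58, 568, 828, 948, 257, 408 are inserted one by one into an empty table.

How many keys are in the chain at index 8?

5

Insert 58: h=8, bucket 8 empty -> new chain.
Insert 568: h=8, bucket 8 nonempty -> append to chain.
Insert 828: h=8, bucket 8 nonempty -> append to chain.
Insert 948: h=8, bucket 8 nonempty -> append to chain.
Insert 257: h=7, bucket 7 empty -> new chain.
Insert 408: h=8, bucket 8 nonempty -> append to chain.
Final buckets:
0: —
1: —
2: —
3: —
4: —
5: —
6: —
7: 257
8: 58 -> 568 -> 828 -> 948 -> 408
9: —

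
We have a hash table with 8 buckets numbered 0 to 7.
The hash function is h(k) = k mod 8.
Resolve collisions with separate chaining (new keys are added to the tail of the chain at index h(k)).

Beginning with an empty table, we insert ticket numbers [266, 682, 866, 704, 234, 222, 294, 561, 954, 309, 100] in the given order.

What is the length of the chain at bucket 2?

266 → bucket 2
682 → bucket 2 (collision)
866 → bucket 2 (collision)
704 → bucket 0
234 → bucket 2 (collision)
222 → bucket 6
294 → bucket 6 (collision)
561 → bucket 1
954 → bucket 2 (collision)
309 → bucket 5
100 → bucket 4
Final buckets:
0: 704
1: 561
2: 266 -> 682 -> 866 -> 234 -> 954
3: —
4: 100
5: 309
6: 222 -> 294
7: —

5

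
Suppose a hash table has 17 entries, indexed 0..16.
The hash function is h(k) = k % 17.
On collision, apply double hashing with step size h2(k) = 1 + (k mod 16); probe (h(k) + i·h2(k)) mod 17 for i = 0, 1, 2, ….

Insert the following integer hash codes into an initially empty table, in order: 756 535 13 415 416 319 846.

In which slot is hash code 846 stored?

756: h=8 => slot 8
535: h=8, h2=8, probe 8,16 => slot 16
13: h=13 => slot 13
415: h=7 => slot 7
416: h=8, h2=1, probe 8,9 => slot 9
319: h=13, h2=16, probe 13,12 => slot 12
846: h=13, h2=15, probe 13,11 => slot 11
Table: [-, -, -, -, -, -, -, 415, 756, 416, -, 846, 319, 13, -, -, 535]

11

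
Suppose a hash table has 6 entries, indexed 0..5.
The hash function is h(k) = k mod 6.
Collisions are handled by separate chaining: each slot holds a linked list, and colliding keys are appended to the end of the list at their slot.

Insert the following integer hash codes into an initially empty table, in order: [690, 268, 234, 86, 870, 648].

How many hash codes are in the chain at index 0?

690 → bucket 0
268 → bucket 4
234 → bucket 0 (collision)
86 → bucket 2
870 → bucket 0 (collision)
648 → bucket 0 (collision)
Final buckets:
0: 690 -> 234 -> 870 -> 648
1: -
2: 86
3: -
4: 268
5: -

4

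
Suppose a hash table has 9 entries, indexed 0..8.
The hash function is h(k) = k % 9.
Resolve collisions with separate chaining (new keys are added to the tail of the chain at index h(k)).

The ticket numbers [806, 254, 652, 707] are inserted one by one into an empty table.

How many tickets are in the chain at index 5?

2

Insert 806: h=5, bucket 5 empty -> new chain.
Insert 254: h=2, bucket 2 empty -> new chain.
Insert 652: h=4, bucket 4 empty -> new chain.
Insert 707: h=5, bucket 5 nonempty -> append to chain.
Final buckets:
0: —
1: —
2: 254
3: —
4: 652
5: 806 -> 707
6: —
7: —
8: —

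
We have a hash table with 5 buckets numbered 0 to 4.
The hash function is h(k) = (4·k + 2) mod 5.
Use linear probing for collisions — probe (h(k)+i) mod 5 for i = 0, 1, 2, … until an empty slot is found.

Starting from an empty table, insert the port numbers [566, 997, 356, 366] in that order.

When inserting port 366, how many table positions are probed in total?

566: h=1 -> slot 1
997: h=0 -> slot 0
356: h=1, probe 1,2 -> slot 2
366: h=1, probe 1,2,3 -> slot 3
Table: [997, 566, 356, 366, _]

3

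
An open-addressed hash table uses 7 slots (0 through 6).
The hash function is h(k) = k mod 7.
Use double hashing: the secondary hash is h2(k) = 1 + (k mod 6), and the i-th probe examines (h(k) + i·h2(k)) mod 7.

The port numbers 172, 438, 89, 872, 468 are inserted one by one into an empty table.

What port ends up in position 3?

89

Insert 172: h=4, slot 4 empty -> index 4.
Insert 438: h=4, h2=1, slot 4 occupied -> index 5.
Insert 89: h=5, h2=6, slots 5,4 occupied -> index 3.
Insert 872: h=4, h2=3, slot 4 occupied -> index 0.
Insert 468: h=6, slot 6 empty -> index 6.
Table: [872, —, —, 89, 172, 438, 468]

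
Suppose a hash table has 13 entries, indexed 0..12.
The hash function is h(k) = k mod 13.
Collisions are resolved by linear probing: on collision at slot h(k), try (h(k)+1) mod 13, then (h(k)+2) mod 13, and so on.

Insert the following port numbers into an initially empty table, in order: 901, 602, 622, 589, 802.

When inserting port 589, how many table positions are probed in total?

Insert 901: h=4, slot 4 empty => index 4.
Insert 602: h=4, slot 4 occupied => index 5.
Insert 622: h=11, slot 11 empty => index 11.
Insert 589: h=4, slots 4,5 occupied => index 6.
Insert 802: h=9, slot 9 empty => index 9.
Table: [., ., ., ., 901, 602, 589, ., ., 802, ., 622, .]

3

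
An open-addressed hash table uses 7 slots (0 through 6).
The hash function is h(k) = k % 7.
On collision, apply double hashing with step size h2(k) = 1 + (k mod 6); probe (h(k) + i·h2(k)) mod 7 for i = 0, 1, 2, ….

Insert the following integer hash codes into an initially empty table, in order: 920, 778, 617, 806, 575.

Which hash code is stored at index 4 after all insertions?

806

920: h=3 => slot 3
778: h=1 => slot 1
617: h=1, h2=6, probe 1,0 => slot 0
806: h=1, h2=3, probe 1,4 => slot 4
575: h=1, h2=6, probe 1,0,6 => slot 6
Table: [617, 778, ∅, 920, 806, ∅, 575]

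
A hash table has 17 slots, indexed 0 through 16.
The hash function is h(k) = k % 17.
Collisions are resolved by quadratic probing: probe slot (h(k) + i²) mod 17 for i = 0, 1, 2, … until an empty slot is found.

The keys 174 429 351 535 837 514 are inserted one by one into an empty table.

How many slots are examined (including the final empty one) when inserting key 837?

174 hashes to 4; slot 4 is free => place at 4.
429 hashes to 4; 4 taken => place at 5.
351 hashes to 11; slot 11 is free => place at 11.
535 hashes to 8; slot 8 is free => place at 8.
837 hashes to 4; 4,5,8 taken => place at 13.
514 hashes to 4; 4,5,8,13 taken => place at 3.
Table: [., ., ., 514, 174, 429, ., ., 535, ., ., 351, ., 837, ., ., .]

4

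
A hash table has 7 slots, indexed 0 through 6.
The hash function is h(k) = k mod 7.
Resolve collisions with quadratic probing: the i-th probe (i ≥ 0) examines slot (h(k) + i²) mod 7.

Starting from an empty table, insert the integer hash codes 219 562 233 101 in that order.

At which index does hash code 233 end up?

6

Insert 219: h=2, slot 2 empty -> index 2.
Insert 562: h=2, slot 2 occupied -> index 3.
Insert 233: h=2, slots 2,3 occupied -> index 6.
Insert 101: h=3, slot 3 occupied -> index 4.
Table: [., ., 219, 562, 101, ., 233]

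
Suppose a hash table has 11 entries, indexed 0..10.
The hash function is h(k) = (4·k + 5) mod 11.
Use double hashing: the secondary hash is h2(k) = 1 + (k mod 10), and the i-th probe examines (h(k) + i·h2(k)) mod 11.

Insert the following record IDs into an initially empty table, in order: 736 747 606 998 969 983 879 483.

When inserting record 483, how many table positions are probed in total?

736: h=1 -> slot 1
747: h=1, h2=8, probe 1,9 -> slot 9
606: h=9, h2=7, probe 9,5 -> slot 5
998: h=4 -> slot 4
969: h=9, h2=10, probe 9,8 -> slot 8
983: h=10 -> slot 10
879: h=1, h2=10, probe 1,0 -> slot 0
483: h=1, h2=4, probe 1,5,9,2 -> slot 2
Table: [879, 736, 483, —, 998, 606, —, —, 969, 747, 983]

4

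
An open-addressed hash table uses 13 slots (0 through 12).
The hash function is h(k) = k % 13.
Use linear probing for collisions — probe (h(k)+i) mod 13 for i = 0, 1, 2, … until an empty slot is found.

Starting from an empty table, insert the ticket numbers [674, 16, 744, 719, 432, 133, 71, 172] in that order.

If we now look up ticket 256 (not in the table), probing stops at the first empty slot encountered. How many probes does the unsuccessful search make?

674: h=11 → slot 11
16: h=3 → slot 3
744: h=3, probe 3,4 → slot 4
719: h=4, probe 4,5 → slot 5
432: h=3, probe 3,4,5,6 → slot 6
133: h=3, probe 3,4,5,6,7 → slot 7
71: h=6, probe 6,7,8 → slot 8
172: h=3, probe 3,4,5,6,7,8,9 → slot 9
Table: [∅, ∅, ∅, 16, 744, 719, 432, 133, 71, 172, ∅, 674, ∅]
Lookup 256: h=9, probe 9,10 → slot 10 empty, not found.

2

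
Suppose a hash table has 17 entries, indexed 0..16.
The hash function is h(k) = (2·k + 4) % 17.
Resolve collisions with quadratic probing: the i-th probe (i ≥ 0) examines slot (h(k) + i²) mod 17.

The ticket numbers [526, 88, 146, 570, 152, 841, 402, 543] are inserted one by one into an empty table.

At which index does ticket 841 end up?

526 hashes to 2; slot 2 is free -> place at 2.
88 hashes to 10; slot 10 is free -> place at 10.
146 hashes to 7; slot 7 is free -> place at 7.
570 hashes to 5; slot 5 is free -> place at 5.
152 hashes to 2; 2 taken -> place at 3.
841 hashes to 3; 3 taken -> place at 4.
402 hashes to 9; slot 9 is free -> place at 9.
543 hashes to 2; 2,3 taken -> place at 6.
Table: [—, —, 526, 152, 841, 570, 543, 146, —, 402, 88, —, —, —, —, —, —]

4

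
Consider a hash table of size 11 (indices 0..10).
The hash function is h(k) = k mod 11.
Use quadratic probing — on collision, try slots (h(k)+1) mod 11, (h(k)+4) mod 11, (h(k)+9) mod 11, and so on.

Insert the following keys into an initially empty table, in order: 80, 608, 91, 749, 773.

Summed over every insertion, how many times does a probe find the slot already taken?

80 hashes to 3; slot 3 is free -> place at 3.
608 hashes to 3; 3 taken -> place at 4.
91 hashes to 3; 3,4 taken -> place at 7.
749 hashes to 1; slot 1 is free -> place at 1.
773 hashes to 3; 3,4,7,1 taken -> place at 8.
Table: [—, 749, —, 80, 608, —, —, 91, 773, —, —]

7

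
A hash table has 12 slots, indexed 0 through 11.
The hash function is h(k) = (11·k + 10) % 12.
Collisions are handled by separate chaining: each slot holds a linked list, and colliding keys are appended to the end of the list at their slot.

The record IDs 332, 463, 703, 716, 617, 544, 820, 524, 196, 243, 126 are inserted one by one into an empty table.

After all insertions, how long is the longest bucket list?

332 → bucket 2
463 → bucket 3
703 → bucket 3 (collision)
716 → bucket 2 (collision)
617 → bucket 5
544 → bucket 6
820 → bucket 6 (collision)
524 → bucket 2 (collision)
196 → bucket 6 (collision)
243 → bucket 7
126 → bucket 4
Final buckets:
0: —
1: —
2: 332 -> 716 -> 524
3: 463 -> 703
4: 126
5: 617
6: 544 -> 820 -> 196
7: 243
8: —
9: —
10: —
11: —

3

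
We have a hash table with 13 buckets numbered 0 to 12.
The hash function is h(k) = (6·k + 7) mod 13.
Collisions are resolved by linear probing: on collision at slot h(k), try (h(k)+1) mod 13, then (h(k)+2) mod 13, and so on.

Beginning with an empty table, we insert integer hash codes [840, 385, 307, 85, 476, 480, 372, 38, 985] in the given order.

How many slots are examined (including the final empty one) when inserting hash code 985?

Insert 840: h=3, slot 3 empty -> index 3.
Insert 385: h=3, slot 3 occupied -> index 4.
Insert 307: h=3, slots 3,4 occupied -> index 5.
Insert 85: h=10, slot 10 empty -> index 10.
Insert 476: h=3, slots 3,4,5 occupied -> index 6.
Insert 480: h=1, slot 1 empty -> index 1.
Insert 372: h=3, slots 3,4,5,6 occupied -> index 7.
Insert 38: h=1, slot 1 occupied -> index 2.
Insert 985: h=2, slots 2,3,4,5,6,7 occupied -> index 8.
Table: [., 480, 38, 840, 385, 307, 476, 372, 985, ., 85, ., .]

7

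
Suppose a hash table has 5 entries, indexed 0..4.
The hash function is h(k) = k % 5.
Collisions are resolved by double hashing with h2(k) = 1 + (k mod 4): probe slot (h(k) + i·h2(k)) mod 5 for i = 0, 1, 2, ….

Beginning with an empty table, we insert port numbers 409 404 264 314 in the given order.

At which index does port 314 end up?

2

Insert 409: h=4, slot 4 empty => index 4.
Insert 404: h=4, h2=1, slot 4 occupied => index 0.
Insert 264: h=4, h2=1, slots 4,0 occupied => index 1.
Insert 314: h=4, h2=3, slot 4 occupied => index 2.
Table: [404, 264, 314, ∅, 409]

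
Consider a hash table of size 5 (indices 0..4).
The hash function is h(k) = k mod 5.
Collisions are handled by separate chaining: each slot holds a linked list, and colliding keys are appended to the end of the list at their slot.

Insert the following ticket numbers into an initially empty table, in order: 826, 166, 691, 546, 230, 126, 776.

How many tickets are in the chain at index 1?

Insert 826: h=1, bucket 1 empty -> new chain.
Insert 166: h=1, bucket 1 nonempty -> append to chain.
Insert 691: h=1, bucket 1 nonempty -> append to chain.
Insert 546: h=1, bucket 1 nonempty -> append to chain.
Insert 230: h=0, bucket 0 empty -> new chain.
Insert 126: h=1, bucket 1 nonempty -> append to chain.
Insert 776: h=1, bucket 1 nonempty -> append to chain.
Final buckets:
0: 230
1: 826 -> 166 -> 691 -> 546 -> 126 -> 776
2: -
3: -
4: -

6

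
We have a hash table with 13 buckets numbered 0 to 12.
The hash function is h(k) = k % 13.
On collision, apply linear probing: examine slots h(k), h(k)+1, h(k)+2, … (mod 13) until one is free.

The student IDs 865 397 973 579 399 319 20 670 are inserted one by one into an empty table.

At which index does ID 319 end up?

Insert 865: h=7, slot 7 empty => index 7.
Insert 397: h=7, slot 7 occupied => index 8.
Insert 973: h=11, slot 11 empty => index 11.
Insert 579: h=7, slots 7,8 occupied => index 9.
Insert 399: h=9, slot 9 occupied => index 10.
Insert 319: h=7, slots 7,8,9,10,11 occupied => index 12.
Insert 20: h=7, slots 7,8,9,10,11,12 occupied => index 0.
Insert 670: h=7, slots 7,8,9,10,11,12,0 occupied => index 1.
Table: [20, 670, ., ., ., ., ., 865, 397, 579, 399, 973, 319]

12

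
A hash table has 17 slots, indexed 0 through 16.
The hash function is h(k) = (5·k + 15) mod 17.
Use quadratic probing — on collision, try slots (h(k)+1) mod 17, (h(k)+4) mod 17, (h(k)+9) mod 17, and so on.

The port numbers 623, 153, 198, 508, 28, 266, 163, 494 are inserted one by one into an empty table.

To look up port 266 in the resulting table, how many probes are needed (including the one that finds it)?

623: h=2 => slot 2
153: h=15 => slot 15
198: h=2, probe 2,3 => slot 3
508: h=5 => slot 5
28: h=2, probe 2,3,6 => slot 6
266: h=2, probe 2,3,6,11 => slot 11
163: h=14 => slot 14
494: h=3, probe 3,4 => slot 4
Table: [—, —, 623, 198, 494, 508, 28, —, —, —, —, 266, —, —, 163, 153, —]
Lookup 266: h=2, probe 2,3,6,11 → found at 11.

4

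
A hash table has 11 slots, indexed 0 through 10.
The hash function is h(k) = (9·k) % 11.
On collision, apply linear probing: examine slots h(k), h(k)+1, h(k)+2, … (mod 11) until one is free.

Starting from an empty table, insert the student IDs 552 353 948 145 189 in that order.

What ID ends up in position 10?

145

552: h=7 → slot 7
353: h=9 → slot 9
948: h=7, probe 7,8 → slot 8
145: h=7, probe 7,8,9,10 → slot 10
189: h=7, probe 7,8,9,10,0 → slot 0
Table: [189, ∅, ∅, ∅, ∅, ∅, ∅, 552, 948, 353, 145]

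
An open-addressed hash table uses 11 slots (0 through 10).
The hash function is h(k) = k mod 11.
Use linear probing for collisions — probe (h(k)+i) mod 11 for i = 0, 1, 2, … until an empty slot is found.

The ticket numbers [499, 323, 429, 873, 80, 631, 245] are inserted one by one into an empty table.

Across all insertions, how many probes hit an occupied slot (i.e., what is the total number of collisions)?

11

Insert 499: h=4, slot 4 empty -> index 4.
Insert 323: h=4, slot 4 occupied -> index 5.
Insert 429: h=0, slot 0 empty -> index 0.
Insert 873: h=4, slots 4,5 occupied -> index 6.
Insert 80: h=3, slot 3 empty -> index 3.
Insert 631: h=4, slots 4,5,6 occupied -> index 7.
Insert 245: h=3, slots 3,4,5,6,7 occupied -> index 8.
Table: [429, ., ., 80, 499, 323, 873, 631, 245, ., .]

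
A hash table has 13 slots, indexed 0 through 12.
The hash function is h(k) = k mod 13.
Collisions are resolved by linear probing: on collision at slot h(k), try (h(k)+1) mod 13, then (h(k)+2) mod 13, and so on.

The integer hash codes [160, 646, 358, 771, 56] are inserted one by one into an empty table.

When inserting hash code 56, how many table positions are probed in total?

3

Insert 160: h=4, slot 4 empty → index 4.
Insert 646: h=9, slot 9 empty → index 9.
Insert 358: h=7, slot 7 empty → index 7.
Insert 771: h=4, slot 4 occupied → index 5.
Insert 56: h=4, slots 4,5 occupied → index 6.
Table: [∅, ∅, ∅, ∅, 160, 771, 56, 358, ∅, 646, ∅, ∅, ∅]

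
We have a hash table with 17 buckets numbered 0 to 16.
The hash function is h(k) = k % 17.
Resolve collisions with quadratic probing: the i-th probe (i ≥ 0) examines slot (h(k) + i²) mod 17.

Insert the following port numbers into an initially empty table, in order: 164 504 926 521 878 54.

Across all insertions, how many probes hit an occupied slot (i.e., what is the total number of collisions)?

164: h=11 → slot 11
504: h=11, probe 11,12 → slot 12
926: h=8 → slot 8
521: h=11, probe 11,12,15 → slot 15
878: h=11, probe 11,12,15,3 → slot 3
54: h=3, probe 3,4 → slot 4
Table: [—, —, —, 878, 54, —, —, —, 926, —, —, 164, 504, —, —, 521, —]

7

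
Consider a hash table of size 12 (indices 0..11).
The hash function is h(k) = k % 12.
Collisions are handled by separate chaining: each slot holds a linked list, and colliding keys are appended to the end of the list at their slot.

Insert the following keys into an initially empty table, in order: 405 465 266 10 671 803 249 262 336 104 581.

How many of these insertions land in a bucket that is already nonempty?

4

405 -> bucket 9
465 -> bucket 9 (collision)
266 -> bucket 2
10 -> bucket 10
671 -> bucket 11
803 -> bucket 11 (collision)
249 -> bucket 9 (collision)
262 -> bucket 10 (collision)
336 -> bucket 0
104 -> bucket 8
581 -> bucket 5
Final buckets:
0: 336
1: ∅
2: 266
3: ∅
4: ∅
5: 581
6: ∅
7: ∅
8: 104
9: 405 -> 465 -> 249
10: 10 -> 262
11: 671 -> 803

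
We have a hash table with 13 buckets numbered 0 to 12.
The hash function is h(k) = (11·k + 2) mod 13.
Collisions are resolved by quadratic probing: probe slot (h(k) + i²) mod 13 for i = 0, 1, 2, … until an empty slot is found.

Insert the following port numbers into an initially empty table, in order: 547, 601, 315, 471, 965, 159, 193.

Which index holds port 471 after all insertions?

5

547: h=0 -> slot 0
601: h=9 -> slot 9
315: h=9, probe 9,10 -> slot 10
471: h=9, probe 9,10,0,5 -> slot 5
965: h=9, probe 9,10,0,5,12 -> slot 12
159: h=9, probe 9,10,0,5,12,8 -> slot 8
193: h=6 -> slot 6
Table: [547, -, -, -, -, 471, 193, -, 159, 601, 315, -, 965]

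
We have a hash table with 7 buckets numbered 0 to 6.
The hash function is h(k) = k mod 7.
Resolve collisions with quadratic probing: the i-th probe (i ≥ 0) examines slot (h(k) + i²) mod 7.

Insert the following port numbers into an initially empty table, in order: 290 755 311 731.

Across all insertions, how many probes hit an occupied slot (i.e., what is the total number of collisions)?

3

Insert 290: h=3, slot 3 empty -> index 3.
Insert 755: h=6, slot 6 empty -> index 6.
Insert 311: h=3, slot 3 occupied -> index 4.
Insert 731: h=3, slots 3,4 occupied -> index 0.
Table: [731, -, -, 290, 311, -, 755]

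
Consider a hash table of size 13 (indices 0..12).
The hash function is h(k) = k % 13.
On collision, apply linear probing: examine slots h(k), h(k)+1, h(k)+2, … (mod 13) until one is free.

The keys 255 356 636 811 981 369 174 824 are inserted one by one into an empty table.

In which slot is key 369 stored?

255: h=8 => slot 8
356: h=5 => slot 5
636: h=12 => slot 12
811: h=5, probe 5,6 => slot 6
981: h=6, probe 6,7 => slot 7
369: h=5, probe 5,6,7,8,9 => slot 9
174: h=5, probe 5,6,7,8,9,10 => slot 10
824: h=5, probe 5,6,7,8,9,10,11 => slot 11
Table: [—, —, —, —, —, 356, 811, 981, 255, 369, 174, 824, 636]

9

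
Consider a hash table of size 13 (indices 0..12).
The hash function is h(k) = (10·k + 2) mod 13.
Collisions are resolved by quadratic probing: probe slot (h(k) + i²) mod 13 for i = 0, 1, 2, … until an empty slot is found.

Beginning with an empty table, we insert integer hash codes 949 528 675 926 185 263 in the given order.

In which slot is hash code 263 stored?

10

Insert 949: h=2, slot 2 empty → index 2.
Insert 528: h=4, slot 4 empty → index 4.
Insert 675: h=5, slot 5 empty → index 5.
Insert 926: h=6, slot 6 empty → index 6.
Insert 185: h=6, slot 6 occupied → index 7.
Insert 263: h=6, slots 6,7 occupied → index 10.
Table: [∅, ∅, 949, ∅, 528, 675, 926, 185, ∅, ∅, 263, ∅, ∅]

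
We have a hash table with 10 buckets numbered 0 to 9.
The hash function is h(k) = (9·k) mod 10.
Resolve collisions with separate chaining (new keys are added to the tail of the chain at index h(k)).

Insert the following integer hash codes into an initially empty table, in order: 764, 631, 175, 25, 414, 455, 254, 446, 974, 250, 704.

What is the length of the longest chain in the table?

Insert 764: h=6, bucket 6 empty → new chain.
Insert 631: h=9, bucket 9 empty → new chain.
Insert 175: h=5, bucket 5 empty → new chain.
Insert 25: h=5, bucket 5 nonempty → append to chain.
Insert 414: h=6, bucket 6 nonempty → append to chain.
Insert 455: h=5, bucket 5 nonempty → append to chain.
Insert 254: h=6, bucket 6 nonempty → append to chain.
Insert 446: h=4, bucket 4 empty → new chain.
Insert 974: h=6, bucket 6 nonempty → append to chain.
Insert 250: h=0, bucket 0 empty → new chain.
Insert 704: h=6, bucket 6 nonempty → append to chain.
Final buckets:
0: 250
1: _
2: _
3: _
4: 446
5: 175 -> 25 -> 455
6: 764 -> 414 -> 254 -> 974 -> 704
7: _
8: _
9: 631

5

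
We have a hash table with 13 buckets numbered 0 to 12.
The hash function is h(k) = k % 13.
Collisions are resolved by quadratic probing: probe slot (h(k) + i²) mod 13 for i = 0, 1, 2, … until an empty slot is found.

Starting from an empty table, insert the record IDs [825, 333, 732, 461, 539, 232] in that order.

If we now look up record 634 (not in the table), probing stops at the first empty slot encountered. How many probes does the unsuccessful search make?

3

825 hashes to 6; slot 6 is free => place at 6.
333 hashes to 8; slot 8 is free => place at 8.
732 hashes to 4; slot 4 is free => place at 4.
461 hashes to 6; 6 taken => place at 7.
539 hashes to 6; 6,7 taken => place at 10.
232 hashes to 11; slot 11 is free => place at 11.
Table: [∅, ∅, ∅, ∅, 732, ∅, 825, 461, 333, ∅, 539, 232, ∅]
Lookup 634: h=10, probe 10,11,1 → slot 1 empty, not found.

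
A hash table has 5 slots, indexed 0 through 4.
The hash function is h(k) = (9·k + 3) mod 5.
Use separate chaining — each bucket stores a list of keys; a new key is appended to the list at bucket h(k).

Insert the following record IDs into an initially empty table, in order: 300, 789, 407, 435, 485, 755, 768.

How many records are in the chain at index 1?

Insert 300: h=3, bucket 3 empty → new chain.
Insert 789: h=4, bucket 4 empty → new chain.
Insert 407: h=1, bucket 1 empty → new chain.
Insert 435: h=3, bucket 3 nonempty → append to chain.
Insert 485: h=3, bucket 3 nonempty → append to chain.
Insert 755: h=3, bucket 3 nonempty → append to chain.
Insert 768: h=0, bucket 0 empty → new chain.
Final buckets:
0: 768
1: 407
2: —
3: 300 -> 435 -> 485 -> 755
4: 789

1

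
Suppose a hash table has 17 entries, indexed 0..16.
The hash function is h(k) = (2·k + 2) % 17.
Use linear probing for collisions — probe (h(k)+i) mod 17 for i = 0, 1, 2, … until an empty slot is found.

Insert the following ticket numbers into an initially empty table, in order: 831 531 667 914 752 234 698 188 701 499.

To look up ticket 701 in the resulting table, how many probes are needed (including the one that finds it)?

7

831: h=15 → slot 15
531: h=10 → slot 10
667: h=10, probe 10,11 → slot 11
914: h=11, probe 11,12 → slot 12
752: h=10, probe 10,11,12,13 → slot 13
234: h=11, probe 11,12,13,14 → slot 14
698: h=4 → slot 4
188: h=4, probe 4,5 → slot 5
701: h=10, probe 10,11,12,13,14,15,16 → slot 16
499: h=14, probe 14,15,16,0 → slot 0
Table: [499, —, —, —, 698, 188, —, —, —, —, 531, 667, 914, 752, 234, 831, 701]
Lookup 701: h=10, probe 10,11,12,13,14,15,16 → found at 16.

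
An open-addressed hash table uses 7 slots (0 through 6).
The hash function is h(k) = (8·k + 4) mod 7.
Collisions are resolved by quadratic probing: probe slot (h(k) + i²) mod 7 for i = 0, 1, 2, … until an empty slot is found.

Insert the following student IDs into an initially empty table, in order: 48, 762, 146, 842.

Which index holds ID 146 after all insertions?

0

48: h=3 → slot 3
762: h=3, probe 3,4 → slot 4
146: h=3, probe 3,4,0 → slot 0
842: h=6 → slot 6
Table: [146, —, —, 48, 762, —, 842]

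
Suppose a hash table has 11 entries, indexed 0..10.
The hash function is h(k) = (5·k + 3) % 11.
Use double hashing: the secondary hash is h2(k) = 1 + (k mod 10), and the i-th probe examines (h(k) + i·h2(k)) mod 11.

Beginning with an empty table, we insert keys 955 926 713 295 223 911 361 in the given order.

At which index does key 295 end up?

955 hashes to 4; slot 4 is free → place at 4.
926 hashes to 2; slot 2 is free → place at 2.
713 hashes to 4, h2=4; 4 taken → place at 8.
295 hashes to 4, h2=6; 4 taken → place at 10.
223 hashes to 7; slot 7 is free → place at 7.
911 hashes to 4, h2=2; 4 taken → place at 6.
361 hashes to 4, h2=2; 4,6,8,10 taken → place at 1.
Table: [—, 361, 926, —, 955, —, 911, 223, 713, —, 295]

10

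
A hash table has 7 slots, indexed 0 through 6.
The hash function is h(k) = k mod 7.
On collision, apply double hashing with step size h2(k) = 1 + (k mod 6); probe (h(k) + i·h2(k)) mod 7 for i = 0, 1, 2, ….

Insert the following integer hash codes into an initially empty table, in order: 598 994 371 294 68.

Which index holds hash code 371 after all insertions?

6

598 hashes to 3; slot 3 is free => place at 3.
994 hashes to 0; slot 0 is free => place at 0.
371 hashes to 0, h2=6; 0 taken => place at 6.
294 hashes to 0, h2=1; 0 taken => place at 1.
68 hashes to 5; slot 5 is free => place at 5.
Table: [994, 294, ∅, 598, ∅, 68, 371]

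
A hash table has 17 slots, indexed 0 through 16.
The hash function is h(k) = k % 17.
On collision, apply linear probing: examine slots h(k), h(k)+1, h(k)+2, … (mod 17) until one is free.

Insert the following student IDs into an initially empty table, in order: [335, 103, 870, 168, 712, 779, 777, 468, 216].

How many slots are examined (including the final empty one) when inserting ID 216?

335 hashes to 12; slot 12 is free => place at 12.
103 hashes to 1; slot 1 is free => place at 1.
870 hashes to 3; slot 3 is free => place at 3.
168 hashes to 15; slot 15 is free => place at 15.
712 hashes to 15; 15 taken => place at 16.
779 hashes to 14; slot 14 is free => place at 14.
777 hashes to 12; 12 taken => place at 13.
468 hashes to 9; slot 9 is free => place at 9.
216 hashes to 12; 12,13,14,15,16 taken => place at 0.
Table: [216, 103, _, 870, _, _, _, _, _, 468, _, _, 335, 777, 779, 168, 712]

6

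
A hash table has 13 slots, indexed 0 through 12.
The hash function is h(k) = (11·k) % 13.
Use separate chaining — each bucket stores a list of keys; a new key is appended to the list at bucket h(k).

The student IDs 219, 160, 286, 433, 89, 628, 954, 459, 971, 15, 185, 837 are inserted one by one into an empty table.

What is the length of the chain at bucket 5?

219 → bucket 4
160 → bucket 5
286 → bucket 0
433 → bucket 5 (collision)
89 → bucket 4 (collision)
628 → bucket 5 (collision)
954 → bucket 3
459 → bucket 5 (collision)
971 → bucket 8
15 → bucket 9
185 → bucket 7
837 → bucket 3 (collision)
Final buckets:
0: 286
1: _
2: _
3: 954 -> 837
4: 219 -> 89
5: 160 -> 433 -> 628 -> 459
6: _
7: 185
8: 971
9: 15
10: _
11: _
12: _

4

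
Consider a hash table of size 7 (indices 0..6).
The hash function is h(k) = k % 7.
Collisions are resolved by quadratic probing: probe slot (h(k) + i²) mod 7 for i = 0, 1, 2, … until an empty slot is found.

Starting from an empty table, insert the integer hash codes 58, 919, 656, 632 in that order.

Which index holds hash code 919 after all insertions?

3

58 hashes to 2; slot 2 is free → place at 2.
919 hashes to 2; 2 taken → place at 3.
656 hashes to 5; slot 5 is free → place at 5.
632 hashes to 2; 2,3 taken → place at 6.
Table: [., ., 58, 919, ., 656, 632]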